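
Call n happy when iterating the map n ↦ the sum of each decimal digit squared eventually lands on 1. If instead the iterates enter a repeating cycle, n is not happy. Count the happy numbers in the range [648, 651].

648: 648 → 116 → 38 → 73 → 58 → 89 → 145 → 42 → 20 → 4 → 16 → 37 → 58  — not happy
649: 649 → 133 → 19 → 82 → 68 → 100 → 1  — happy
650: 650 → 61 → 37 → 58 → 89 → 145 → 42 → 20 → 4 → 16 → 37  — not happy
651: 651 → 62 → 40 → 16 → 37 → 58 → 89 → 145 → 42 → 20 → 4 → 16  — not happy
happy: 649

1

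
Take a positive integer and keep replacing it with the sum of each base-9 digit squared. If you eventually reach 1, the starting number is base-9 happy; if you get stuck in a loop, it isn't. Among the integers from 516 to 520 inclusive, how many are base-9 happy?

516: 516 → 54 → 36 → 16 → 50 → 50  — not base-9 happy
517: 517 → 61 → 85 → 17 → 65 → 53 → 89 → 65  — not base-9 happy
518: 518 → 70 → 98 → 66 → 58 → 52 → 74 → 68 → 74  — not base-9 happy
519: 519 → 81 → 1  — base-9 happy
520: 520 → 94 → 18 → 4 → 16 → 50 → 50  — not base-9 happy
base-9 happy: 519

1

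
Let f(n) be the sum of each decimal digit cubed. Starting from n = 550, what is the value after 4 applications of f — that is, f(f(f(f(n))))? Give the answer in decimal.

250

550 → 5³ + 5³ + 0³ = 250
250 → 2³ + 5³ + 0³ = 133
133 → 1³ + 3³ + 3³ = 55
55 → 5³ + 5³ = 250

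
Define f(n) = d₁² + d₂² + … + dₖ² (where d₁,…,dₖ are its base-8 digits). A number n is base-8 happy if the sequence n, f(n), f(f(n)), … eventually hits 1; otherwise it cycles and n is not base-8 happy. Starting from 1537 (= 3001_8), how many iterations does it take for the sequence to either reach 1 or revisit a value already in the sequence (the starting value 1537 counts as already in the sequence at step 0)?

4

1537 = (3,0,0,1)_8 → 3² + 0² + 0² + 1² = 9 + 0 + 0 + 1 = 10
10 = (1,2)_8 → 1² + 2² = 1 + 4 = 5
5 = (5)_8 → 5² = 25
25 = (3,1)_8 → 3² + 1² = 9 + 1 = 10  — 10 repeats.
That took 4 steps.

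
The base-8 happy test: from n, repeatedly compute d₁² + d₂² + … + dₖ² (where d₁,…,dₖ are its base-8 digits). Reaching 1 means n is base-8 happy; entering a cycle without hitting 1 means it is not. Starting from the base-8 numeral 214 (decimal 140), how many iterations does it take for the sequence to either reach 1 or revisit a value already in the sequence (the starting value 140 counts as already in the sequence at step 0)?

140 = (2,1,4)_8 → 2² + 1² + 4² = 21
21 = (2,5)_8 → 2² + 5² = 29
29 = (3,5)_8 → 3² + 5² = 34
34 = (4,2)_8 → 4² + 2² = 20
20 = (2,4)_8 → 2² + 4² = 20  — 20 repeats.
That took 5 steps.

5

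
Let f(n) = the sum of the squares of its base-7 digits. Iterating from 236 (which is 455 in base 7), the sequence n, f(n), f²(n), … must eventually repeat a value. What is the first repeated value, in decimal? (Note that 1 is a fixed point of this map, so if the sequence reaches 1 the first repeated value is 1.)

236 = (4,5,5)_7 → 4² + 5² + 5² = 66
66 = (1,2,3)_7 → 1² + 2² + 3² = 14
14 = (2,0)_7 → 2² + 0² = 4
4 = (4)_7 → 4² = 16
16 = (2,2)_7 → 2² + 2² = 8
8 = (1,1)_7 → 1² + 1² = 2
2 = (2)_7 → 2² = 4  — 4 already appeared earlier.

4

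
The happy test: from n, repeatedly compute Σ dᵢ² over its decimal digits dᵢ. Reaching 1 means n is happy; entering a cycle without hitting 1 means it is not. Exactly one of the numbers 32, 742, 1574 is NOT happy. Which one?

742

32: 32 → 13 → 10 → 1  — reaches 1 (happy)
742: 742 → 69 → 117 → 51 → 26 → 40 → 16 → 37 → 58 → 89 → 145 → 42 → 20 → 4 → 16  — repeats 16 (not happy)
1574: 1574 → 91 → 82 → 68 → 100 → 1  — reaches 1 (happy)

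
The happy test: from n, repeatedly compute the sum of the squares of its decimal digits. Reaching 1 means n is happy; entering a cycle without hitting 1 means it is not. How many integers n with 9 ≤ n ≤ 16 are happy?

9: 9 → 81 → 65 → 61 → 37 → 58 → 89 → 145 → 42 → 20 → 4 → 16 → 37  — not happy
10: 10 → 1  — happy
11: 11 → 2 → 4 → 16 → 37 → 58 → 89 → 145 → 42 → 20 → 4  — not happy
12: 12 → 5 → 25 → 29 → 85 → 89 → 145 → 42 → 20 → 4 → 16 → 37 → 58 → 89  — not happy
13: 13 → 10 → 1  — happy
14: 14 → 17 → 50 → 25 → 29 → 85 → 89 → 145 → 42 → 20 → 4 → 16 → 37 → 58 → 89  — not happy
15: 15 → 26 → 40 → 16 → 37 → 58 → 89 → 145 → 42 → 20 → 4 → 16  — not happy
16: 16 → 37 → 58 → 89 → 145 → 42 → 20 → 4 → 16  — not happy
happy: 10, 13

2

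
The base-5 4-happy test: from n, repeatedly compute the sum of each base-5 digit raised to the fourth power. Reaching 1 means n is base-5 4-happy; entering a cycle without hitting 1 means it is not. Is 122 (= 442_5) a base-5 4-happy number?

not base-5 4-happy

122 = (4,4,2)_5 → 4⁴ + 4⁴ + 2⁴ = 256 + 256 + 16 = 528
528 = (4,1,0,3)_5 → 4⁴ + 1⁴ + 0⁴ + 3⁴ = 256 + 1 + 0 + 81 = 338
338 = (2,3,2,3)_5 → 2⁴ + 3⁴ + 2⁴ + 3⁴ = 16 + 81 + 16 + 81 = 194
194 = (1,2,3,4)_5 → 1⁴ + 2⁴ + 3⁴ + 4⁴ = 1 + 16 + 81 + 256 = 354
354 = (2,4,0,4)_5 → 2⁴ + 4⁴ + 0⁴ + 4⁴ = 16 + 256 + 0 + 256 = 528  — 528 already seen; the sequence cycles without reaching 1.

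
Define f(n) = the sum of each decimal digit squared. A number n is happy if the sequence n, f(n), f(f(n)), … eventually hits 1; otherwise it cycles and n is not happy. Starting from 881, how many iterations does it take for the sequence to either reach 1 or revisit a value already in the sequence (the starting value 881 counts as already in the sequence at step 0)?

881 → 129
129 → 86
86 → 100
100 → 1  — reached 1.
That took 4 steps.

4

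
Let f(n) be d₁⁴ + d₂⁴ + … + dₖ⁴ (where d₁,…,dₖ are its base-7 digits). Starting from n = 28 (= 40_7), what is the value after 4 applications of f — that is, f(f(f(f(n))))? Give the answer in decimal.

2002

28 = (4,0)_7 → 4⁴ + 0⁴ = 256 + 0 = 256
256 = (5,1,4)_7 → 5⁴ + 1⁴ + 4⁴ = 625 + 1 + 256 = 882
882 = (2,4,0,0)_7 → 2⁴ + 4⁴ + 0⁴ + 0⁴ = 16 + 256 + 0 + 0 = 272
272 = (5,3,6)_7 → 5⁴ + 3⁴ + 6⁴ = 625 + 81 + 1296 = 2002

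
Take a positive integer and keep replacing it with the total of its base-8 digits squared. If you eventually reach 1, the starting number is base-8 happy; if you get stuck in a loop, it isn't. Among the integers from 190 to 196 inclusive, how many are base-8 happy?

1

190: 190 → 89 → 11 → 10 → 5 → 25 → 10  (repeats 10)
191: 191 → 102 → 53 → 61 → 74 → 6 → 36 → 32 → 16 → 4 → 16  (repeats 16)
192: 192 → 9 → 2 → 4 → 16 → 4  (repeats 4)
193: 193 → 10 → 5 → 25 → 10  (repeats 10)
194: 194 → 13 → 26 → 13  (repeats 13)
195: 195 → 18 → 8 → 1  (reaches 1)
196: 196 → 25 → 10 → 5 → 25  (repeats 25)
base-8 happy: 195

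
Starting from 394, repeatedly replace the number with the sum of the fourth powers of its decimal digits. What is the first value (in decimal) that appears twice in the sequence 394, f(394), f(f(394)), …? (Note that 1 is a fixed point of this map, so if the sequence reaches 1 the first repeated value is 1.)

8208

394 → 3⁴ + 9⁴ + 4⁴ = 6898
6898 → 6⁴ + 8⁴ + 9⁴ + 8⁴ = 16049
16049 → 1⁴ + 6⁴ + 0⁴ + 4⁴ + 9⁴ = 8114
8114 → 8⁴ + 1⁴ + 1⁴ + 4⁴ = 4354
4354 → 4⁴ + 3⁴ + 5⁴ + 4⁴ = 1218
1218 → 1⁴ + 2⁴ + 1⁴ + 8⁴ = 4114
4114 → 4⁴ + 1⁴ + 1⁴ + 4⁴ = 514
514 → 5⁴ + 1⁴ + 4⁴ = 882
882 → 8⁴ + 8⁴ + 2⁴ = 8208
8208 → 8⁴ + 2⁴ + 0⁴ + 8⁴ = 8208  — 8208 already appeared earlier.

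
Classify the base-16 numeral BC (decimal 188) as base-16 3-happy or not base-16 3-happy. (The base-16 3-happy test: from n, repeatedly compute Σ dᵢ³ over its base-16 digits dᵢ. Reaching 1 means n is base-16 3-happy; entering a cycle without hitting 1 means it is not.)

188 = (11,12)_16 → 11³ + 12³ = 3059
3059 = (11,15,3)_16 → 11³ + 15³ + 3³ = 4733
4733 = (1,2,7,13)_16 → 1³ + 2³ + 7³ + 13³ = 2549
2549 = (9,15,5)_16 → 9³ + 15³ + 5³ = 4229
4229 = (1,0,8,5)_16 → 1³ + 0³ + 8³ + 5³ = 638
638 = (2,7,14)_16 → 2³ + 7³ + 14³ = 3095
3095 = (12,1,7)_16 → 12³ + 1³ + 7³ = 2072
2072 = (8,1,8)_16 → 8³ + 1³ + 8³ = 1025
1025 = (4,0,1)_16 → 4³ + 0³ + 1³ = 65
65 = (4,1)_16 → 4³ + 1³ = 65  — 65 already seen; the sequence cycles without reaching 1.

not base-16 3-happy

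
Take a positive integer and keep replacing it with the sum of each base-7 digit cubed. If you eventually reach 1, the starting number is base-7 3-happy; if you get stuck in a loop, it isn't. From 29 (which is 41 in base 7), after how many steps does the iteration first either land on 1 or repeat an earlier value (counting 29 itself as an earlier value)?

10

29 = (4,1)_7 → 4³ + 1³ = 64 + 1 = 65
65 = (1,2,2)_7 → 1³ + 2³ + 2³ = 1 + 8 + 8 = 17
17 = (2,3)_7 → 2³ + 3³ = 8 + 27 = 35
35 = (5,0)_7 → 5³ + 0³ = 125 + 0 = 125
125 = (2,3,6)_7 → 2³ + 3³ + 6³ = 8 + 27 + 216 = 251
251 = (5,0,6)_7 → 5³ + 0³ + 6³ = 125 + 0 + 216 = 341
341 = (6,6,5)_7 → 6³ + 6³ + 5³ = 216 + 216 + 125 = 557
557 = (1,4,2,4)_7 → 1³ + 4³ + 2³ + 4³ = 1 + 64 + 8 + 64 = 137
137 = (2,5,4)_7 → 2³ + 5³ + 4³ = 8 + 125 + 64 = 197
197 = (4,0,1)_7 → 4³ + 0³ + 1³ = 64 + 0 + 1 = 65  — 65 repeats.
That took 10 steps.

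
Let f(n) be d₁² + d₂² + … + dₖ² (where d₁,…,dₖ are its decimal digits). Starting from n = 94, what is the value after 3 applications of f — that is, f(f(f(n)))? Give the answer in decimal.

94 → 9² + 4² = 97
97 → 9² + 7² = 130
130 → 1² + 3² + 0² = 10

10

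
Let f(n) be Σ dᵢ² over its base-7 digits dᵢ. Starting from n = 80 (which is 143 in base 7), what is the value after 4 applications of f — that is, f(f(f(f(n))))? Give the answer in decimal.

10

80 = (1,4,3)_7 → 1² + 4² + 3² = 26
26 = (3,5)_7 → 3² + 5² = 34
34 = (4,6)_7 → 4² + 6² = 52
52 = (1,0,3)_7 → 1² + 0² + 3² = 10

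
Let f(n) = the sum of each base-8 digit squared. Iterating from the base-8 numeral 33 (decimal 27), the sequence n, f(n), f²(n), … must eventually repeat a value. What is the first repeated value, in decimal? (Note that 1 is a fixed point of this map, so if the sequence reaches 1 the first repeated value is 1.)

1

27 = (3,3)_8 → 3² + 3² = 18
18 = (2,2)_8 → 2² + 2² = 8
8 = (1,0)_8 → 1² + 0² = 1  — reached the fixed point 1.
1 → 1, so 1 is the first repeated value.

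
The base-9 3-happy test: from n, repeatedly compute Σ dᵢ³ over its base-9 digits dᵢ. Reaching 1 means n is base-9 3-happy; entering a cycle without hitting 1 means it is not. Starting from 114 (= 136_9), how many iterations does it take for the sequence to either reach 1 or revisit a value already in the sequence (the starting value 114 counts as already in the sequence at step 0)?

3

114 = (1,3,6)_9 → 1³ + 3³ + 6³ = 1 + 27 + 216 = 244
244 = (3,0,1)_9 → 3³ + 0³ + 1³ = 27 + 0 + 1 = 28
28 = (3,1)_9 → 3³ + 1³ = 27 + 1 = 28  — 28 repeats.
That took 3 steps.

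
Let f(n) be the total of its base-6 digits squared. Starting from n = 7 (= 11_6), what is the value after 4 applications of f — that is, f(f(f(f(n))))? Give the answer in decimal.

7 = (1,1)_6 → 1² + 1² = 1 + 1 = 2
2 = (2)_6 → 2² = 4
4 = (4)_6 → 4² = 16
16 = (2,4)_6 → 2² + 4² = 4 + 16 = 20

20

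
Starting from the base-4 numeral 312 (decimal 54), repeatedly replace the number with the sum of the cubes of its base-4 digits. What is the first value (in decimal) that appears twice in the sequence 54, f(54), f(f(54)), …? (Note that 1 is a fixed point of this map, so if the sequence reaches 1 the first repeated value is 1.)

54 = (3,1,2)_4 → 3³ + 1³ + 2³ = 36
36 = (2,1,0)_4 → 2³ + 1³ + 0³ = 9
9 = (2,1)_4 → 2³ + 1³ = 9  — 9 already appeared earlier.

9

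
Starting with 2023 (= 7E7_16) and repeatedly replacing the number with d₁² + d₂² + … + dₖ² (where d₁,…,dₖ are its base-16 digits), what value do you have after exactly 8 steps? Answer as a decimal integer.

146

2023 = (7,14,7)_16 → 294
294 = (1,2,6)_16 → 41
41 = (2,9)_16 → 85
85 = (5,5)_16 → 50
50 = (3,2)_16 → 13
13 = (13)_16 → 169
169 = (10,9)_16 → 181
181 = (11,5)_16 → 146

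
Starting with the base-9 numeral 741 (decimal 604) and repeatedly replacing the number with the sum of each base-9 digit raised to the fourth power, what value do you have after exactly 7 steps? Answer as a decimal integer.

1378

604 = (7,4,1)_9 → 7⁴ + 4⁴ + 1⁴ = 2658
2658 = (3,5,7,3)_9 → 3⁴ + 5⁴ + 7⁴ + 3⁴ = 3188
3188 = (4,3,3,2)_9 → 4⁴ + 3⁴ + 3⁴ + 2⁴ = 434
434 = (5,3,2)_9 → 5⁴ + 3⁴ + 2⁴ = 722
722 = (8,8,2)_9 → 8⁴ + 8⁴ + 2⁴ = 8208
8208 = (1,2,2,3,0)_9 → 1⁴ + 2⁴ + 2⁴ + 3⁴ + 0⁴ = 114
114 = (1,3,6)_9 → 1⁴ + 3⁴ + 6⁴ = 1378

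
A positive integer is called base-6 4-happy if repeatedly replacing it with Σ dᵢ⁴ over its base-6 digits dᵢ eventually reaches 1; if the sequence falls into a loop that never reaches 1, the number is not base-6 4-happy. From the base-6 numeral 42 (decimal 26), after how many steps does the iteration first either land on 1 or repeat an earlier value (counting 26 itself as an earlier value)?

26 = (4,2)_6 → 4⁴ + 2⁴ = 272
272 = (1,1,3,2)_6 → 1⁴ + 1⁴ + 3⁴ + 2⁴ = 99
99 = (2,4,3)_6 → 2⁴ + 4⁴ + 3⁴ = 353
353 = (1,3,4,5)_6 → 1⁴ + 3⁴ + 4⁴ + 5⁴ = 963
963 = (4,2,4,3)_6 → 4⁴ + 2⁴ + 4⁴ + 3⁴ = 609
609 = (2,4,5,3)_6 → 2⁴ + 4⁴ + 5⁴ + 3⁴ = 978
978 = (4,3,1,0)_6 → 4⁴ + 3⁴ + 1⁴ + 0⁴ = 338
338 = (1,3,2,2)_6 → 1⁴ + 3⁴ + 2⁴ + 2⁴ = 114
114 = (3,1,0)_6 → 3⁴ + 1⁴ + 0⁴ = 82
82 = (2,1,4)_6 → 2⁴ + 1⁴ + 4⁴ = 273
273 = (1,1,3,3)_6 → 1⁴ + 1⁴ + 3⁴ + 3⁴ = 164
164 = (4,3,2)_6 → 4⁴ + 3⁴ + 2⁴ = 353  — 353 repeats.
That took 12 steps.

12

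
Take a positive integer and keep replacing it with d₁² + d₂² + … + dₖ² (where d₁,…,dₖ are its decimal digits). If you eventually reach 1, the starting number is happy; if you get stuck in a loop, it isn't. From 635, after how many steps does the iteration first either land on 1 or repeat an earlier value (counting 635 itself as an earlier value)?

635 → 6² + 3² + 5² = 70
70 → 7² + 0² = 49
49 → 4² + 9² = 97
97 → 9² + 7² = 130
130 → 1² + 3² + 0² = 10
10 → 1² + 0² = 1  — reached 1.
That took 6 steps.

6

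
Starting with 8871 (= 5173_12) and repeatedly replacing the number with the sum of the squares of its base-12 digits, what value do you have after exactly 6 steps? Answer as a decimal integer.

64

8871 = (5,1,7,3)_12 → 5² + 1² + 7² + 3² = 84
84 = (7,0)_12 → 7² + 0² = 49
49 = (4,1)_12 → 4² + 1² = 17
17 = (1,5)_12 → 1² + 5² = 26
26 = (2,2)_12 → 2² + 2² = 8
8 = (8)_12 → 8² = 64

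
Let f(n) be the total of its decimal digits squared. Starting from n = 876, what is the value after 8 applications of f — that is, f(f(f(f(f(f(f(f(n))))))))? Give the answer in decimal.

876 → 8² + 7² + 6² = 64 + 49 + 36 = 149
149 → 1² + 4² + 9² = 1 + 16 + 81 = 98
98 → 9² + 8² = 81 + 64 = 145
145 → 1² + 4² + 5² = 1 + 16 + 25 = 42
42 → 4² + 2² = 16 + 4 = 20
20 → 2² + 0² = 4 + 0 = 4
4 → 4² = 16
16 → 1² + 6² = 1 + 36 = 37

37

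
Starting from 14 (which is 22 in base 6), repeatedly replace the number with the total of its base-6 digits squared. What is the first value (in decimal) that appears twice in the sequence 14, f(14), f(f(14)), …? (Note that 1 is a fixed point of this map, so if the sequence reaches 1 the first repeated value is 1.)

14 = (2,2)_6 → 8
8 = (1,2)_6 → 5
5 = (5)_6 → 25
25 = (4,1)_6 → 17
17 = (2,5)_6 → 29
29 = (4,5)_6 → 41
41 = (1,0,5)_6 → 26
26 = (4,2)_6 → 20
20 = (3,2)_6 → 13
13 = (2,1)_6 → 5  — 5 already appeared earlier.

5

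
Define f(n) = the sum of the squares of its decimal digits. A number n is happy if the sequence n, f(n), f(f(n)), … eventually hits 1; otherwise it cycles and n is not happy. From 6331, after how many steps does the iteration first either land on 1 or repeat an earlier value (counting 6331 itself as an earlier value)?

6331 → 6² + 3² + 3² + 1² = 55
55 → 5² + 5² = 50
50 → 5² + 0² = 25
25 → 2² + 5² = 29
29 → 2² + 9² = 85
85 → 8² + 5² = 89
89 → 8² + 9² = 145
145 → 1² + 4² + 5² = 42
42 → 4² + 2² = 20
20 → 2² + 0² = 4
4 → 4² = 16
16 → 1² + 6² = 37
37 → 3² + 7² = 58
58 → 5² + 8² = 89  — 89 repeats.
That took 14 steps.

14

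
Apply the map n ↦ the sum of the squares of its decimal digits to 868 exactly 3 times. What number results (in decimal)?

34

868 → 8² + 6² + 8² = 64 + 36 + 64 = 164
164 → 1² + 6² + 4² = 1 + 36 + 16 = 53
53 → 5² + 3² = 25 + 9 = 34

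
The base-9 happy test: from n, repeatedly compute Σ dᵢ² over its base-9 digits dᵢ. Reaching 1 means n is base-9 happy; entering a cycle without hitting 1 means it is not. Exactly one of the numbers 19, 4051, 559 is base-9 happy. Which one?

19: 19 → 5 → 25 → 53 → 89 → 65 → 53  — repeats 53 (not base-9 happy)
4051: 4051 → 51 → 61 → 85 → 17 → 65 → 53 → 89 → 65  — repeats 65 (not base-9 happy)
559: 559 → 101 → 9 → 1  — reaches 1 (base-9 happy)

559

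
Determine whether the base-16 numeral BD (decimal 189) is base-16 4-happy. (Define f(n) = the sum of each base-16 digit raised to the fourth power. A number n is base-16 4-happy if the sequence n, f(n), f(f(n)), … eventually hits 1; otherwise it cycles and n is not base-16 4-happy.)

189 = (11,13)_16 → 11⁴ + 13⁴ = 14641 + 28561 = 43202
43202 = (10,8,12,2)_16 → 10⁴ + 8⁴ + 12⁴ + 2⁴ = 10000 + 4096 + 20736 + 16 = 34848
34848 = (8,8,2,0)_16 → 8⁴ + 8⁴ + 2⁴ + 0⁴ = 4096 + 4096 + 16 + 0 = 8208
8208 = (2,0,1,0)_16 → 2⁴ + 0⁴ + 1⁴ + 0⁴ = 16 + 0 + 1 + 0 = 17
17 = (1,1)_16 → 1⁴ + 1⁴ = 1 + 1 = 2
2 = (2)_16 → 2⁴ = 16
16 = (1,0)_16 → 1⁴ + 0⁴ = 1 + 0 = 1  — reached 1.

base-16 4-happy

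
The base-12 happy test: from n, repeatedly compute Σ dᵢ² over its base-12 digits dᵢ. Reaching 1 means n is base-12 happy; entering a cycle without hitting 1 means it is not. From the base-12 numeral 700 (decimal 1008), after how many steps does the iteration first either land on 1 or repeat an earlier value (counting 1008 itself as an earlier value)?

1008 = (7,0,0)_12 → 7² + 0² + 0² = 49
49 = (4,1)_12 → 4² + 1² = 17
17 = (1,5)_12 → 1² + 5² = 26
26 = (2,2)_12 → 2² + 2² = 8
8 = (8)_12 → 8² = 64
64 = (5,4)_12 → 5² + 4² = 41
41 = (3,5)_12 → 3² + 5² = 34
34 = (2,10)_12 → 2² + 10² = 104
104 = (8,8)_12 → 8² + 8² = 128
128 = (10,8)_12 → 10² + 8² = 164
164 = (1,1,8)_12 → 1² + 1² + 8² = 66
66 = (5,6)_12 → 5² + 6² = 61
61 = (5,1)_12 → 5² + 1² = 26  — 26 repeats.
That took 13 steps.

13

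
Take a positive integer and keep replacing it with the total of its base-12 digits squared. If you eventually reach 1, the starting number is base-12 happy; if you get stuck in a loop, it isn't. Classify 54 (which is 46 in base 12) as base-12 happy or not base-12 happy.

54 = (4,6)_12 → 52
52 = (4,4)_12 → 32
32 = (2,8)_12 → 68
68 = (5,8)_12 → 89
89 = (7,5)_12 → 74
74 = (6,2)_12 → 40
40 = (3,4)_12 → 25
25 = (2,1)_12 → 5
5 = (5)_12 → 25  — 25 already seen; the sequence cycles without reaching 1.

not base-12 happy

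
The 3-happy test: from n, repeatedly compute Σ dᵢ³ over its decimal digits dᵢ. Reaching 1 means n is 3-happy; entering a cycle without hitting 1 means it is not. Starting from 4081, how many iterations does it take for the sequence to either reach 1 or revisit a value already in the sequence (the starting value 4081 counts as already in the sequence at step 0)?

7

4081 → 4³ + 0³ + 8³ + 1³ = 577
577 → 5³ + 7³ + 7³ = 811
811 → 8³ + 1³ + 1³ = 514
514 → 5³ + 1³ + 4³ = 190
190 → 1³ + 9³ + 0³ = 730
730 → 7³ + 3³ + 0³ = 370
370 → 3³ + 7³ + 0³ = 370  — 370 repeats.
That took 7 steps.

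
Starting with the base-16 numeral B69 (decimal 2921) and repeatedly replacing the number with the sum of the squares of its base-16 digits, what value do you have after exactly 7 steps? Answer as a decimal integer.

2921 = (11,6,9)_16 → 11² + 6² + 9² = 238
238 = (14,14)_16 → 14² + 14² = 392
392 = (1,8,8)_16 → 1² + 8² + 8² = 129
129 = (8,1)_16 → 8² + 1² = 65
65 = (4,1)_16 → 4² + 1² = 17
17 = (1,1)_16 → 1² + 1² = 2
2 = (2)_16 → 2² = 4

4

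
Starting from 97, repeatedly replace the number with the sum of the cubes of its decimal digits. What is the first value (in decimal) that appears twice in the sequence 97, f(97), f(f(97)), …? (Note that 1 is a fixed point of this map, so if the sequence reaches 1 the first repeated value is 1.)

352

97 → 9³ + 7³ = 729 + 343 = 1072
1072 → 1³ + 0³ + 7³ + 2³ = 1 + 0 + 343 + 8 = 352
352 → 3³ + 5³ + 2³ = 27 + 125 + 8 = 160
160 → 1³ + 6³ + 0³ = 1 + 216 + 0 = 217
217 → 2³ + 1³ + 7³ = 8 + 1 + 343 = 352  — 352 already appeared earlier.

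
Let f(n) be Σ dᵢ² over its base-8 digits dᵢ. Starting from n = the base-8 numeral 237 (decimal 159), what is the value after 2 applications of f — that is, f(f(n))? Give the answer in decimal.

85

159 = (2,3,7)_8 → 62
62 = (7,6)_8 → 85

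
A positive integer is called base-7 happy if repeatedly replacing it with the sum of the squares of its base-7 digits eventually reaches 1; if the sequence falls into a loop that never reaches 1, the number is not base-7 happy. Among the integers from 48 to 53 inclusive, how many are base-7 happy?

1

48: 48 → 72 → 14 → 4 → 16 → 8 → 2 → 4  — not base-7 happy
49: 49 → 1  — base-7 happy
50: 50 → 2 → 4 → 16 → 8 → 2  — not base-7 happy
51: 51 → 5 → 25 → 25  — not base-7 happy
52: 52 → 10 → 10  — not base-7 happy
53: 53 → 17 → 13 → 37 → 29 → 17  — not base-7 happy
base-7 happy: 49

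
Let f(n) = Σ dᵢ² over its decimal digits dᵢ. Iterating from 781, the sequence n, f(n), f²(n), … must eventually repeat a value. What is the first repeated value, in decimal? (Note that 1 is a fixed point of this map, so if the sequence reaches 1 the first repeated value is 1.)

781 → 7² + 8² + 1² = 114
114 → 1² + 1² + 4² = 18
18 → 1² + 8² = 65
65 → 6² + 5² = 61
61 → 6² + 1² = 37
37 → 3² + 7² = 58
58 → 5² + 8² = 89
89 → 8² + 9² = 145
145 → 1² + 4² + 5² = 42
42 → 4² + 2² = 20
20 → 2² + 0² = 4
4 → 4² = 16
16 → 1² + 6² = 37  — 37 already appeared earlier.

37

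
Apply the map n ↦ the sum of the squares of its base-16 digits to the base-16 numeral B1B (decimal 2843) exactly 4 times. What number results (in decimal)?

69

2843 = (11,1,11)_16 → 11² + 1² + 11² = 243
243 = (15,3)_16 → 15² + 3² = 234
234 = (14,10)_16 → 14² + 10² = 296
296 = (1,2,8)_16 → 1² + 2² + 8² = 69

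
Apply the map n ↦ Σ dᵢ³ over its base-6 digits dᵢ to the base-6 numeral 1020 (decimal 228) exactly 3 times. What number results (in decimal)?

228 = (1,0,2,0)_6 → 1³ + 0³ + 2³ + 0³ = 1 + 0 + 8 + 0 = 9
9 = (1,3)_6 → 1³ + 3³ = 1 + 27 = 28
28 = (4,4)_6 → 4³ + 4³ = 64 + 64 = 128

128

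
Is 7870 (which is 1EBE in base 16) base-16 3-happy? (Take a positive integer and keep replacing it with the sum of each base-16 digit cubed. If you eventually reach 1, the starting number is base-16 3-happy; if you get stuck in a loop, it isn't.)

7870 = (1,14,11,14)_16 → 6820
6820 = (1,10,10,4)_16 → 2065
2065 = (8,1,1)_16 → 514
514 = (2,0,2)_16 → 16
16 = (1,0)_16 → 1  — reached 1.

base-16 3-happy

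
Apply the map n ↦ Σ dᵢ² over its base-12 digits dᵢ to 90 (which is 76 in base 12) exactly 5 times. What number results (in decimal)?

50

90 = (7,6)_12 → 85
85 = (7,1)_12 → 50
50 = (4,2)_12 → 20
20 = (1,8)_12 → 65
65 = (5,5)_12 → 50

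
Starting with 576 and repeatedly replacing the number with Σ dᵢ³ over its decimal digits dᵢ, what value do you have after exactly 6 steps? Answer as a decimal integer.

153

576 → 5³ + 7³ + 6³ = 684
684 → 6³ + 8³ + 4³ = 792
792 → 7³ + 9³ + 2³ = 1080
1080 → 1³ + 0³ + 8³ + 0³ = 513
513 → 5³ + 1³ + 3³ = 153
153 → 1³ + 5³ + 3³ = 153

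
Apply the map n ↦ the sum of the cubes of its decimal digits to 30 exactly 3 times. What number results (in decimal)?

153

30 → 3³ + 0³ = 27
27 → 2³ + 7³ = 351
351 → 3³ + 5³ + 1³ = 153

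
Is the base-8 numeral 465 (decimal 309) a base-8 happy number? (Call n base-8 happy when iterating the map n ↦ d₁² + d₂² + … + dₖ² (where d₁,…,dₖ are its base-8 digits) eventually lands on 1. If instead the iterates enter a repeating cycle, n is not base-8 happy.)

base-8 happy

309 = (4,6,5)_8 → 4² + 6² + 5² = 16 + 36 + 25 = 77
77 = (1,1,5)_8 → 1² + 1² + 5² = 1 + 1 + 25 = 27
27 = (3,3)_8 → 3² + 3² = 9 + 9 = 18
18 = (2,2)_8 → 2² + 2² = 4 + 4 = 8
8 = (1,0)_8 → 1² + 0² = 1 + 0 = 1  — reached 1.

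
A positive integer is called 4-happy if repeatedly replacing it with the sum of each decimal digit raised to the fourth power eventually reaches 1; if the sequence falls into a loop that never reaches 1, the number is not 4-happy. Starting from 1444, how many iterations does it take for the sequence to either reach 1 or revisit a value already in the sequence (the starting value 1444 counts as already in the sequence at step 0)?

1444 → 769
769 → 10258
10258 → 4738
4738 → 6834
6834 → 5729
5729 → 9603
9603 → 7938
7938 → 13139
13139 → 6725
6725 → 4338
4338 → 4514
4514 → 1138
1138 → 4179
4179 → 9219
9219 → 13139  — 13139 repeats.
That took 15 steps.

15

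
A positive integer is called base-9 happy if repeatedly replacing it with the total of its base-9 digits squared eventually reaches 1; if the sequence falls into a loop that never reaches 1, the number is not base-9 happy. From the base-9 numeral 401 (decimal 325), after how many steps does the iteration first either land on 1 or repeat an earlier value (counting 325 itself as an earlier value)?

5

325 = (4,0,1)_9 → 17
17 = (1,8)_9 → 65
65 = (7,2)_9 → 53
53 = (5,8)_9 → 89
89 = (1,0,8)_9 → 65  — 65 repeats.
That took 5 steps.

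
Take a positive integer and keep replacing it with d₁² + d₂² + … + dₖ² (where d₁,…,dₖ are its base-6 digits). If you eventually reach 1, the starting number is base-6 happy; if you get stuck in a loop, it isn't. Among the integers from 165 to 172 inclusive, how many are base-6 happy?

1

165: 165 → 34 → 41 → 26 → 20 → 13 → 5 → 25 → 17 → 29 → 41  (repeats 41)
166: 166 → 41 → 26 → 20 → 13 → 5 → 25 → 17 → 29 → 41  (repeats 41)
167: 167 → 50 → 9 → 10 → 17 → 29 → 41 → 26 → 20 → 13 → 5 → 25 → 17  (repeats 17)
168: 168 → 32 → 29 → 41 → 26 → 20 → 13 → 5 → 25 → 17 → 29  (repeats 29)
169: 169 → 33 → 34 → 41 → 26 → 20 → 13 → 5 → 25 → 17 → 29 → 41  (repeats 41)
170: 170 → 36 → 1  (reaches 1)
171: 171 → 41 → 26 → 20 → 13 → 5 → 25 → 17 → 29 → 41  (repeats 41)
172: 172 → 48 → 5 → 25 → 17 → 29 → 41 → 26 → 20 → 13 → 5  (repeats 5)
base-6 happy: 170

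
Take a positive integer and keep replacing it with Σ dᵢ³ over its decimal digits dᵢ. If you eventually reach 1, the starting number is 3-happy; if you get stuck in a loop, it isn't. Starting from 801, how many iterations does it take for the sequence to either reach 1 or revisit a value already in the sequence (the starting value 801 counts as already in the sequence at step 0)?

801 → 8³ + 0³ + 1³ = 513
513 → 5³ + 1³ + 3³ = 153
153 → 1³ + 5³ + 3³ = 153  — 153 repeats.
That took 3 steps.

3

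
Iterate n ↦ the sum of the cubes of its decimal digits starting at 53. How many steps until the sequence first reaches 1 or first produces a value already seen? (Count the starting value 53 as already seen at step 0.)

7

53 → 5³ + 3³ = 152
152 → 1³ + 5³ + 2³ = 134
134 → 1³ + 3³ + 4³ = 92
92 → 9³ + 2³ = 737
737 → 7³ + 3³ + 7³ = 713
713 → 7³ + 1³ + 3³ = 371
371 → 3³ + 7³ + 1³ = 371  — 371 repeats.
That took 7 steps.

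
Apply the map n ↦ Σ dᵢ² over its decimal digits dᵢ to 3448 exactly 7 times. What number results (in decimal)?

3448 → 3² + 4² + 4² + 8² = 105
105 → 1² + 0² + 5² = 26
26 → 2² + 6² = 40
40 → 4² + 0² = 16
16 → 1² + 6² = 37
37 → 3² + 7² = 58
58 → 5² + 8² = 89

89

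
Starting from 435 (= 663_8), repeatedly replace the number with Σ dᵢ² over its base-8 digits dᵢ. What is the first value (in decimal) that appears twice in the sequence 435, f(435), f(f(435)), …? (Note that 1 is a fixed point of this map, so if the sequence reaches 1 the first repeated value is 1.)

435 = (6,6,3)_8 → 6² + 6² + 3² = 81
81 = (1,2,1)_8 → 1² + 2² + 1² = 6
6 = (6)_8 → 6² = 36
36 = (4,4)_8 → 4² + 4² = 32
32 = (4,0)_8 → 4² + 0² = 16
16 = (2,0)_8 → 2² + 0² = 4
4 = (4)_8 → 4² = 16  — 16 already appeared earlier.

16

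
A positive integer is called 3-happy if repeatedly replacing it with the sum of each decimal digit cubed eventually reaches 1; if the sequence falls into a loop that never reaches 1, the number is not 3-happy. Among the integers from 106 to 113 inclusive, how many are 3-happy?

106: 106 → 217 → 352 → 160 → 217  (repeats 217)
107: 107 → 344 → 155 → 251 → 134 → 92 → 737 → 713 → 371 → 371  (repeats 371)
108: 108 → 513 → 153 → 153  (repeats 153)
109: 109 → 730 → 370 → 370  (repeats 370)
110: 110 → 2 → 8 → 512 → 134 → 92 → 737 → 713 → 371 → 371  (repeats 371)
111: 111 → 3 → 27 → 351 → 153 → 153  (repeats 153)
112: 112 → 10 → 1  (reaches 1)
113: 113 → 29 → 737 → 713 → 371 → 371  (repeats 371)
3-happy: 112

1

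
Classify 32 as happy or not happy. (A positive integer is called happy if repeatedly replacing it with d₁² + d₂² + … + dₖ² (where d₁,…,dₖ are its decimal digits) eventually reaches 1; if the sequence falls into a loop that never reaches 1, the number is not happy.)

32 → 3² + 2² = 13
13 → 1² + 3² = 10
10 → 1² + 0² = 1  — reached 1.

happy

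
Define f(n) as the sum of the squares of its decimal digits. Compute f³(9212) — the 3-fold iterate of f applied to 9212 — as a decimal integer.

65

9212 → 9² + 2² + 1² + 2² = 90
90 → 9² + 0² = 81
81 → 8² + 1² = 65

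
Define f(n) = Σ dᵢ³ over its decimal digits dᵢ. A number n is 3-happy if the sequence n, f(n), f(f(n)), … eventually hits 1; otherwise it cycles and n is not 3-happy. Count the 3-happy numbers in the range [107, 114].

107: 107 → 344 → 155 → 251 → 134 → 92 → 737 → 713 → 371 → 371  (repeats 371)
108: 108 → 513 → 153 → 153  (repeats 153)
109: 109 → 730 → 370 → 370  (repeats 370)
110: 110 → 2 → 8 → 512 → 134 → 92 → 737 → 713 → 371 → 371  (repeats 371)
111: 111 → 3 → 27 → 351 → 153 → 153  (repeats 153)
112: 112 → 10 → 1  (reaches 1)
113: 113 → 29 → 737 → 713 → 371 → 371  (repeats 371)
114: 114 → 66 → 432 → 99 → 1458 → 702 → 351 → 153 → 153  (repeats 153)
3-happy: 112

1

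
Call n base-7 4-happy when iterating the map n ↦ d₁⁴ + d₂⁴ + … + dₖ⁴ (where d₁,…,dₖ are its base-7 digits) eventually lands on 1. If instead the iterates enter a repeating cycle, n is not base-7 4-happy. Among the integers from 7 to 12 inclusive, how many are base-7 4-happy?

1

7: 7 → 1  (reaches 1)
8: 8 → 2 → 16 → 32 → 512 → 164 → 178 → 418 → 708 → 98 → 16  (repeats 16)
9: 9 → 17 → 97 → 2593 → 1459 → 963 → 1153 → 803 → 673 → 1923 → 1507 → 913 → 609 → 707 → 97  (repeats 97)
10: 10 → 82 → 882 → 272 → 2002 → 2546 → 1938 → 2258 → 1808 → 1938  (repeats 1938)
11: 11 → 257 → 1251 → 1043 → 97 → 2593 → 1459 → 963 → 1153 → 803 → 673 → 1923 → 1507 → 913 → 609 → 707 → 97  (repeats 97)
12: 12 → 626 → 1332 → 1394 → 338 → 2608 → 514 → 244 → 2848 → 1314 → 1956 → 2258 → 1808 → 1938 → 2258  (repeats 2258)
base-7 4-happy: 7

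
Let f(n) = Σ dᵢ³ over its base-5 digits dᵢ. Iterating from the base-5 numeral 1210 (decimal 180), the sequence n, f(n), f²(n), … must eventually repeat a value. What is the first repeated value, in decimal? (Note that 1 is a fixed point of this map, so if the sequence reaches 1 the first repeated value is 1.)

28

180 = (1,2,1,0)_5 → 1³ + 2³ + 1³ + 0³ = 10
10 = (2,0)_5 → 2³ + 0³ = 8
8 = (1,3)_5 → 1³ + 3³ = 28
28 = (1,0,3)_5 → 1³ + 0³ + 3³ = 28  — 28 already appeared earlier.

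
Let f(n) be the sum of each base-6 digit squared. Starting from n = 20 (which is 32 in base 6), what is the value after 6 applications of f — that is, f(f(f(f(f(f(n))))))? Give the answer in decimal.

20 = (3,2)_6 → 13
13 = (2,1)_6 → 5
5 = (5)_6 → 25
25 = (4,1)_6 → 17
17 = (2,5)_6 → 29
29 = (4,5)_6 → 41

41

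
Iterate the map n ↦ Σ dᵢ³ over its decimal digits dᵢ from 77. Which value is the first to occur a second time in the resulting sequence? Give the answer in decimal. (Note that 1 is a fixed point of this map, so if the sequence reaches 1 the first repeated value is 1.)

407

77 → 7³ + 7³ = 343 + 343 = 686
686 → 6³ + 8³ + 6³ = 216 + 512 + 216 = 944
944 → 9³ + 4³ + 4³ = 729 + 64 + 64 = 857
857 → 8³ + 5³ + 7³ = 512 + 125 + 343 = 980
980 → 9³ + 8³ + 0³ = 729 + 512 + 0 = 1241
1241 → 1³ + 2³ + 4³ + 1³ = 1 + 8 + 64 + 1 = 74
74 → 7³ + 4³ = 343 + 64 = 407
407 → 4³ + 0³ + 7³ = 64 + 0 + 343 = 407  — 407 already appeared earlier.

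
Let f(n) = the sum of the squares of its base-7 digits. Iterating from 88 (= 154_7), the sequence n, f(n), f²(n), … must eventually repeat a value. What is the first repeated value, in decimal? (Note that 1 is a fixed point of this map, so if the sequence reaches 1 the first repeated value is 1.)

10

88 = (1,5,4)_7 → 42
42 = (6,0)_7 → 36
36 = (5,1)_7 → 26
26 = (3,5)_7 → 34
34 = (4,6)_7 → 52
52 = (1,0,3)_7 → 10
10 = (1,3)_7 → 10  — 10 already appeared earlier.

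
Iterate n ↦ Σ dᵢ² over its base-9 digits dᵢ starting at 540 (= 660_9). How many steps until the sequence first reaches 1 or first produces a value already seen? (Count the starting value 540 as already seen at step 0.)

540 = (6,6,0)_9 → 6² + 6² + 0² = 72
72 = (8,0)_9 → 8² + 0² = 64
64 = (7,1)_9 → 7² + 1² = 50
50 = (5,5)_9 → 5² + 5² = 50  — 50 repeats.
That took 4 steps.

4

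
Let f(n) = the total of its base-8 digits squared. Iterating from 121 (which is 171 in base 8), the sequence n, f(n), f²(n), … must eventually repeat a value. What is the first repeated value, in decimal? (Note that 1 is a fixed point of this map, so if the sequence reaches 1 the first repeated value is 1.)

25

121 = (1,7,1)_8 → 1² + 7² + 1² = 51
51 = (6,3)_8 → 6² + 3² = 45
45 = (5,5)_8 → 5² + 5² = 50
50 = (6,2)_8 → 6² + 2² = 40
40 = (5,0)_8 → 5² + 0² = 25
25 = (3,1)_8 → 3² + 1² = 10
10 = (1,2)_8 → 1² + 2² = 5
5 = (5)_8 → 5² = 25  — 25 already appeared earlier.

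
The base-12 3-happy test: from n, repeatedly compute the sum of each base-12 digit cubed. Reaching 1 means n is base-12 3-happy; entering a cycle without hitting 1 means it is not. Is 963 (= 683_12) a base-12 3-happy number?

not base-12 3-happy

963 = (6,8,3)_12 → 6³ + 8³ + 3³ = 216 + 512 + 27 = 755
755 = (5,2,11)_12 → 5³ + 2³ + 11³ = 125 + 8 + 1331 = 1464
1464 = (10,2,0)_12 → 10³ + 2³ + 0³ = 1000 + 8 + 0 = 1008
1008 = (7,0,0)_12 → 7³ + 0³ + 0³ = 343 + 0 + 0 = 343
343 = (2,4,7)_12 → 2³ + 4³ + 7³ = 8 + 64 + 343 = 415
415 = (2,10,7)_12 → 2³ + 10³ + 7³ = 8 + 1000 + 343 = 1351
1351 = (9,4,7)_12 → 9³ + 4³ + 7³ = 729 + 64 + 343 = 1136
1136 = (7,10,8)_12 → 7³ + 10³ + 8³ = 343 + 1000 + 512 = 1855
1855 = (1,0,10,7)_12 → 1³ + 0³ + 10³ + 7³ = 1 + 0 + 1000 + 343 = 1344
1344 = (9,4,0)_12 → 9³ + 4³ + 0³ = 729 + 64 + 0 = 793
793 = (5,6,1)_12 → 5³ + 6³ + 1³ = 125 + 216 + 1 = 342
342 = (2,4,6)_12 → 2³ + 4³ + 6³ = 8 + 64 + 216 = 288
288 = (2,0,0)_12 → 2³ + 0³ + 0³ = 8 + 0 + 0 = 8
8 = (8)_12 → 8³ = 512
512 = (3,6,8)_12 → 3³ + 6³ + 8³ = 27 + 216 + 512 = 755  — 755 already seen; the sequence cycles without reaching 1.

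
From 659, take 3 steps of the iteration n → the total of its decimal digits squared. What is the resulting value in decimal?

659 → 142
142 → 21
21 → 5

5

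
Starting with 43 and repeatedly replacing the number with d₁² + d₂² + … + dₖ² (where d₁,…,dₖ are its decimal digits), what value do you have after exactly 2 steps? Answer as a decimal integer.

43 → 4² + 3² = 16 + 9 = 25
25 → 2² + 5² = 4 + 25 = 29

29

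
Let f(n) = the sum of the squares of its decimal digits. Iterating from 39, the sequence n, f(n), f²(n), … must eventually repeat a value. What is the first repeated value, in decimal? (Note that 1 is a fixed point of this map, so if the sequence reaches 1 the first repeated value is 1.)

39 → 3² + 9² = 90
90 → 9² + 0² = 81
81 → 8² + 1² = 65
65 → 6² + 5² = 61
61 → 6² + 1² = 37
37 → 3² + 7² = 58
58 → 5² + 8² = 89
89 → 8² + 9² = 145
145 → 1² + 4² + 5² = 42
42 → 4² + 2² = 20
20 → 2² + 0² = 4
4 → 4² = 16
16 → 1² + 6² = 37  — 37 already appeared earlier.

37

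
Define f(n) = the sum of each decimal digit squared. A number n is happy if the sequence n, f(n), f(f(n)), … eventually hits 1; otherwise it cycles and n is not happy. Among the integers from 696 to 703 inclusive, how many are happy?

1

696: 696 → 153 → 35 → 34 → 25 → 29 → 85 → 89 → 145 → 42 → 20 → 4 → 16 → 37 → 58 → 89  — not happy
697: 697 → 166 → 73 → 58 → 89 → 145 → 42 → 20 → 4 → 16 → 37 → 58  — not happy
698: 698 → 181 → 66 → 72 → 53 → 34 → 25 → 29 → 85 → 89 → 145 → 42 → 20 → 4 → 16 → 37 → 58 → 89  — not happy
699: 699 → 198 → 146 → 53 → 34 → 25 → 29 → 85 → 89 → 145 → 42 → 20 → 4 → 16 → 37 → 58 → 89  — not happy
700: 700 → 49 → 97 → 130 → 10 → 1  — happy
701: 701 → 50 → 25 → 29 → 85 → 89 → 145 → 42 → 20 → 4 → 16 → 37 → 58 → 89  — not happy
702: 702 → 53 → 34 → 25 → 29 → 85 → 89 → 145 → 42 → 20 → 4 → 16 → 37 → 58 → 89  — not happy
703: 703 → 58 → 89 → 145 → 42 → 20 → 4 → 16 → 37 → 58  — not happy
happy: 700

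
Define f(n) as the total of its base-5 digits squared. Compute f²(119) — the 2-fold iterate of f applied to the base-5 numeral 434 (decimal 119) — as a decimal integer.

119 = (4,3,4)_5 → 4² + 3² + 4² = 16 + 9 + 16 = 41
41 = (1,3,1)_5 → 1² + 3² + 1² = 1 + 9 + 1 = 11

11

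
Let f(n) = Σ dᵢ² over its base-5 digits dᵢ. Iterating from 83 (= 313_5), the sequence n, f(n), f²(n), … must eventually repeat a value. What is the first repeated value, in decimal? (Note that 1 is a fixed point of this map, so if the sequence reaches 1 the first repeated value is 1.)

1

83 = (3,1,3)_5 → 3² + 1² + 3² = 19
19 = (3,4)_5 → 3² + 4² = 25
25 = (1,0,0)_5 → 1² + 0² + 0² = 1  — reached the fixed point 1.
1 → 1, so 1 is the first repeated value.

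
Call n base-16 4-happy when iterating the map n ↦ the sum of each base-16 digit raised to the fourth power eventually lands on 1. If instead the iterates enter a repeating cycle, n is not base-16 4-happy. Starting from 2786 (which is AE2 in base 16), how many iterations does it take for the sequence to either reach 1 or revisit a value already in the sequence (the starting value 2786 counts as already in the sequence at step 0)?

10

2786 = (10,14,2)_16 → 10⁴ + 14⁴ + 2⁴ = 10000 + 38416 + 16 = 48432
48432 = (11,13,3,0)_16 → 11⁴ + 13⁴ + 3⁴ + 0⁴ = 14641 + 28561 + 81 + 0 = 43283
43283 = (10,9,1,3)_16 → 10⁴ + 9⁴ + 1⁴ + 3⁴ = 10000 + 6561 + 1 + 81 = 16643
16643 = (4,1,0,3)_16 → 4⁴ + 1⁴ + 0⁴ + 3⁴ = 256 + 1 + 0 + 81 = 338
338 = (1,5,2)_16 → 1⁴ + 5⁴ + 2⁴ = 1 + 625 + 16 = 642
642 = (2,8,2)_16 → 2⁴ + 8⁴ + 2⁴ = 16 + 4096 + 16 = 4128
4128 = (1,0,2,0)_16 → 1⁴ + 0⁴ + 2⁴ + 0⁴ = 1 + 0 + 16 + 0 = 17
17 = (1,1)_16 → 1⁴ + 1⁴ = 1 + 1 = 2
2 = (2)_16 → 2⁴ = 16
16 = (1,0)_16 → 1⁴ + 0⁴ = 1 + 0 = 1  — reached 1.
That took 10 steps.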